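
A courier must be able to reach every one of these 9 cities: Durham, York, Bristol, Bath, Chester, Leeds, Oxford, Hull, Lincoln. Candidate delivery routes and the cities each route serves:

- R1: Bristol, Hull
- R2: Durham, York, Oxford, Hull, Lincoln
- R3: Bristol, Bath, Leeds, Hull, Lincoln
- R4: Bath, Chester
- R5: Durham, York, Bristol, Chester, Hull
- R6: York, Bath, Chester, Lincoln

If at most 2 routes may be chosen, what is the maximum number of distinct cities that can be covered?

8

Choosing R2, R3 covers {Durham, York, Bristol, Bath, Leeds, Oxford, Hull, Lincoln} — 8 cities.
No choice of 2 routes does better; here Chester is left uncovered.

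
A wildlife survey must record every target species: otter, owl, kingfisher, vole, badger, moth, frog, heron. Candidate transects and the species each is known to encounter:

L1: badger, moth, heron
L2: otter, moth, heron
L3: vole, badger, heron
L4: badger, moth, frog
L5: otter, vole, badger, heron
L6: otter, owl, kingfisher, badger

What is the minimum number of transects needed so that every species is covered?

3

L3, L4, L6 together cover {otter, owl, kingfisher, vole, badger, moth, frog, heron} — every species.
No 2 of the 6 transects cover everything (all 15 pairs fall short), so 3 is minimum.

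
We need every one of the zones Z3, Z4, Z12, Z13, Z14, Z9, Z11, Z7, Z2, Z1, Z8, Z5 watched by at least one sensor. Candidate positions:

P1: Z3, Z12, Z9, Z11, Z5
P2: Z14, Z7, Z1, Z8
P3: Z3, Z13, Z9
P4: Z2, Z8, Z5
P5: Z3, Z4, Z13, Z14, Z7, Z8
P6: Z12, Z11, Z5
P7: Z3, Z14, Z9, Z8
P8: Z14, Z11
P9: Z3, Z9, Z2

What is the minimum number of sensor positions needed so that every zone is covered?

P1, P2, P4, P5 together cover {Z3, Z4, Z12, Z13, Z14, Z9, Z11, Z7, Z2, Z1, Z8, Z5} — every zone.
No 3 of the 9 sensor positions cover everything (all 84 triples fall short), so 4 is minimum.

4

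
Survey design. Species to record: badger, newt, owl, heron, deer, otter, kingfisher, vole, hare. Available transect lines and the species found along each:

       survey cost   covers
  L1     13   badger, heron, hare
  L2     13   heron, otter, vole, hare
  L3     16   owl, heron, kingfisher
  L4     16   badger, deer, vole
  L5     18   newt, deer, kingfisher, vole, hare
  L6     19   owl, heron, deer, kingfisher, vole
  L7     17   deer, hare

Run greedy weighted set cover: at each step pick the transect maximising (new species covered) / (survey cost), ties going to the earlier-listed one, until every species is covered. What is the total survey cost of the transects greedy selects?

Pick 1: L2 adds 4 new (heron, otter, vole, hare) at survey cost 13 (ratio 4/13).
Pick 2: L5 adds 3 new (newt, deer, kingfisher) at survey cost 18 (ratio 3/18).
Pick 3: L1 adds 1 new (badger) at survey cost 13 (ratio 1/13).
Pick 4: L3 adds 1 new (owl) at survey cost 16 (ratio 1/16).
Greedy total survey cost: 13 + 18 + 13 + 16 = 60.

60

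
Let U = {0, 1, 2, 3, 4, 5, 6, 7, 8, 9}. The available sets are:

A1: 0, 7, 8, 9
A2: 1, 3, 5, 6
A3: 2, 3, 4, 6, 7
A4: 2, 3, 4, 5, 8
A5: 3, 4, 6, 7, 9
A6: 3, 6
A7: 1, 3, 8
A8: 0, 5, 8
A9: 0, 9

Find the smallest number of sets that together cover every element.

A1, A2, A3 together cover {0, 1, 2, 3, 4, 5, 6, 7, 8, 9} — every element.
No 2 of the 9 sets cover everything (all 36 pairs fall short), so 3 is minimum.

3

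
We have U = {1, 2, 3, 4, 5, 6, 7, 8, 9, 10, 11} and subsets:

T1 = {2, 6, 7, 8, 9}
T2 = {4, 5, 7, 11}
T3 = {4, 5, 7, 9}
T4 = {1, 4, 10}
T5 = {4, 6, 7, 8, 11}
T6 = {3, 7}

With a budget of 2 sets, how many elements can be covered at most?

8

Choosing T1, T2 covers {2, 4, 5, 6, 7, 8, 9, 11} — 8 elements.
No choice of 2 sets does better; here 1, 3, 10 are left uncovered.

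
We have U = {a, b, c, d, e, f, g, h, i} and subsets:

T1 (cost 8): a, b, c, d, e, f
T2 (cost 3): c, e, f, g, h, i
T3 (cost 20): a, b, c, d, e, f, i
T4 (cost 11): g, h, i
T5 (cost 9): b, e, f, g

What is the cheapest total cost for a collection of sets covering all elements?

T1, T2 cover every element at cost 8 + 3 = 11.
Any cover uses at least 2 sets; among all covering selections none totals below 11.

11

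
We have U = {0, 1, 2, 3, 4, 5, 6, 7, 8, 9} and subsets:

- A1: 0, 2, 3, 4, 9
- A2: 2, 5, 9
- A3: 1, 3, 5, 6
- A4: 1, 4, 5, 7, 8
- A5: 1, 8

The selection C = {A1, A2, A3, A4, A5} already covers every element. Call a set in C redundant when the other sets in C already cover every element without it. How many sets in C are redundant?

2

Drop A1: 0 uncovered — not redundant.
Drop A2: the rest still cover every element — redundant.
Drop A3: 6 uncovered — not redundant.
Drop A4: 7 uncovered — not redundant.
Drop A5: the rest still cover every element — redundant.
2 redundant: A2, A5.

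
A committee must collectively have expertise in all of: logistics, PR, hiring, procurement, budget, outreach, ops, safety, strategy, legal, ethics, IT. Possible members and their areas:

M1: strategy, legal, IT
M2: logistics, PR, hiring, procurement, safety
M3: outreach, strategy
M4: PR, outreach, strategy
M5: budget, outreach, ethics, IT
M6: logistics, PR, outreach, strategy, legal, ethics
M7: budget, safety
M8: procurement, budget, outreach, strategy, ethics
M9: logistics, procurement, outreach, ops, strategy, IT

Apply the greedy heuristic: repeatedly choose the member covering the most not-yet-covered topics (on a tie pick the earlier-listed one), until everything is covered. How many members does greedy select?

4

Pick 1: M6 covers 6 new topics (logistics, PR, outreach, strategy, legal, ethics).
Pick 2: M2 covers 3 new topics (hiring, procurement, safety).
Pick 3: M5 covers 2 new topics (budget, IT).
Pick 4: M9 covers 1 new topics (ops).
Greedy uses 4 members.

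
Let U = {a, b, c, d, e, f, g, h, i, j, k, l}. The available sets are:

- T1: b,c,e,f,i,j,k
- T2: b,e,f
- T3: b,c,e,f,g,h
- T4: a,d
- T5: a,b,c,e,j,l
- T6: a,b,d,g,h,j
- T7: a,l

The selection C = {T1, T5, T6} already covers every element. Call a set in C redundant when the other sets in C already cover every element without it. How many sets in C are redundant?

Drop T1: f, i, k uncovered — not redundant.
Drop T5: l uncovered — not redundant.
Drop T6: d, g, h uncovered — not redundant.
None of the sets in C is redundant.

0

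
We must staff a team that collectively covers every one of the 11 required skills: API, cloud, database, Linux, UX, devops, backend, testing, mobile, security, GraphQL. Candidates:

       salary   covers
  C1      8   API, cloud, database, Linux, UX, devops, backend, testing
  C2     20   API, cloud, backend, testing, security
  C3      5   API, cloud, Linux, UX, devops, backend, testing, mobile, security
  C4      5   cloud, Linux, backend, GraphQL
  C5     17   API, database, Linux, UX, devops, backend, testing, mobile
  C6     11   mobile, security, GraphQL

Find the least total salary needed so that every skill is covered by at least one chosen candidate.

18

C1, C3, C4 cover every skill at salary 8 + 5 + 5 = 18.
Any cover uses at least 2 candidates; among all covering selections none totals below 18.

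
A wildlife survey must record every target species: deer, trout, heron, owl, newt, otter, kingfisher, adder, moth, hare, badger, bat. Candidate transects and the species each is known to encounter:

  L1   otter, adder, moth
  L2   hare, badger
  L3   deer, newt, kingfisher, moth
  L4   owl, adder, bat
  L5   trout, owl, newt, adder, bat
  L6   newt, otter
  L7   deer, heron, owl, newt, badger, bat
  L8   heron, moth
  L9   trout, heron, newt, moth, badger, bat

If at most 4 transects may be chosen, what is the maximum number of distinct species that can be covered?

Choosing L1, L2, L3, L5 covers {deer, trout, owl, newt, otter, kingfisher, adder, moth, hare, badger, bat} — 11 species.
No choice of 4 transects does better; here heron is left uncovered.

11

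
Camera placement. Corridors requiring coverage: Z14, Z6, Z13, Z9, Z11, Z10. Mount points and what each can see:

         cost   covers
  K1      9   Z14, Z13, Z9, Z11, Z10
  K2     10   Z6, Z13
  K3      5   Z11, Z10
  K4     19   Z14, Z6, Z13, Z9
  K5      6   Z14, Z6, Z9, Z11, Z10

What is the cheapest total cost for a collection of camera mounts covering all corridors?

15

K1, K5 cover every corridor at cost 9 + 6 = 15.
Any cover uses at least 2 camera mounts; among all covering selections none totals below 15.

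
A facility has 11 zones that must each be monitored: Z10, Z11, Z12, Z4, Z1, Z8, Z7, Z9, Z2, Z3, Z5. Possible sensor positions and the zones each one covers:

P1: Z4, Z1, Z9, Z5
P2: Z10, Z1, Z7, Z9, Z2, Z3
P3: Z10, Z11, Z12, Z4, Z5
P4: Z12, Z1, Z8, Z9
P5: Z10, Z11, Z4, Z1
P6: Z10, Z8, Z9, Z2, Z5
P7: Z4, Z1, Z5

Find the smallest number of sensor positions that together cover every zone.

3

P2, P3, P4 together cover {Z10, Z11, Z12, Z4, Z1, Z8, Z7, Z9, Z2, Z3, Z5} — every zone.
No 2 of the 7 sensor positions cover everything (all 21 pairs fall short), so 3 is minimum.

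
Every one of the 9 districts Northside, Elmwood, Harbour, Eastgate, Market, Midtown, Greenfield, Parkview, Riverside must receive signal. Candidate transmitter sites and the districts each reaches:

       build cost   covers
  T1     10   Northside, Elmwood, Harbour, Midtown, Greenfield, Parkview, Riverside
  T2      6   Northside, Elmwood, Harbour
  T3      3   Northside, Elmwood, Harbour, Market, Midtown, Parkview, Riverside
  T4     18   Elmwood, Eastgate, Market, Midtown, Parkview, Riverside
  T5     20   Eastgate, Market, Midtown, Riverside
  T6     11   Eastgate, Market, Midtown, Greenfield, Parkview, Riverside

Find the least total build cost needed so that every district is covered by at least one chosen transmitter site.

T3, T6 cover every district at build cost 3 + 11 = 14.
Any cover uses at least 2 transmitter sites; among all covering selections none totals below 14.

14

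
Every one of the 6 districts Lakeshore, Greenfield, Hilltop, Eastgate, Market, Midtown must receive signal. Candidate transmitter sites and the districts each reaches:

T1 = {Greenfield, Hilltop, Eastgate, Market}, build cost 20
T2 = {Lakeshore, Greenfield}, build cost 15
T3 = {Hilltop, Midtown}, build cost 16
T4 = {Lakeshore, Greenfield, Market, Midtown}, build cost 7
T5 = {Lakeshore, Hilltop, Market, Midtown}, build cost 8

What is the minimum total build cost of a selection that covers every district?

T1, T4 cover every district at build cost 20 + 7 = 27.
Any cover uses at least 2 transmitter sites; among all covering selections none totals below 27.
Greedy by coverage-per-build cost would pick T4, T5, T1 for 35 — worse than the optimum 27.

27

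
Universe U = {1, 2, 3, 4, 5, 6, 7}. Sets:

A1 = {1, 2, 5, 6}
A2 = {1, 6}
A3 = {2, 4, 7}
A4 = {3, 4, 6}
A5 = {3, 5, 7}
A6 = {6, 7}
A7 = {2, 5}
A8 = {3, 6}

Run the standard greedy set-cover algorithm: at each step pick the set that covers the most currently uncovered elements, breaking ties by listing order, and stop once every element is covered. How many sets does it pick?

Pick 1: A1 covers 4 new elements (1, 2, 5, 6).
Pick 2: A3 covers 2 new elements (4, 7).
Pick 3: A4 covers 1 new elements (3).
Greedy uses 3 sets.

3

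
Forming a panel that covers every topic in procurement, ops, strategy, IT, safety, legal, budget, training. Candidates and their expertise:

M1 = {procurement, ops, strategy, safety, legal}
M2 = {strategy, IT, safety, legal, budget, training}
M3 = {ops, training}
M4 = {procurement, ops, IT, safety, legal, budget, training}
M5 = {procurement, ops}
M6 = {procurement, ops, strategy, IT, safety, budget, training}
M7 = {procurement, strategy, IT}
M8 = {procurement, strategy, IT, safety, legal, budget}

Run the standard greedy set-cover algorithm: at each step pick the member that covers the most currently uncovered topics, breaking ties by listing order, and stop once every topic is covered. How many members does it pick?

2

Pick 1: M4 covers 7 new topics (procurement, ops, IT, safety, legal, budget, training).
Pick 2: M1 covers 1 new topics (strategy).
Greedy uses 2 members.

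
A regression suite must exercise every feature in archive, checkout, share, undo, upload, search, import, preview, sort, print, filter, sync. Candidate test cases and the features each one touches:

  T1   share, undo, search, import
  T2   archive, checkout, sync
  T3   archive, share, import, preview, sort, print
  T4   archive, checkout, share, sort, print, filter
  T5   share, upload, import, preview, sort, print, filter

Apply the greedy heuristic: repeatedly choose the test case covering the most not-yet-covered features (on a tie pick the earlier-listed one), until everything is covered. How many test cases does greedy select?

3

Pick 1: T5 covers 7 new features (share, upload, import, preview, sort, print, filter).
Pick 2: T2 covers 3 new features (archive, checkout, sync).
Pick 3: T1 covers 2 new features (undo, search).
Greedy uses 3 test cases.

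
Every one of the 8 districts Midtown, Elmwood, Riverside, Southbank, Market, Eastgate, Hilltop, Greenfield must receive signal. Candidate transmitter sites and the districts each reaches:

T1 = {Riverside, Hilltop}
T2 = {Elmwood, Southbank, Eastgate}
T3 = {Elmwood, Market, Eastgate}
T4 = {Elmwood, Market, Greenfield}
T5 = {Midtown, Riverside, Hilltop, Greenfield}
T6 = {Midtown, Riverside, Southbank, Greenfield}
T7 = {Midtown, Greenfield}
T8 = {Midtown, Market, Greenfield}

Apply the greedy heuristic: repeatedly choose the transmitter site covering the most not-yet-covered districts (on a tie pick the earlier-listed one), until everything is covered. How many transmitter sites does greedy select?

Pick 1: T5 covers 4 new districts (Midtown, Riverside, Hilltop, Greenfield).
Pick 2: T2 covers 3 new districts (Elmwood, Southbank, Eastgate).
Pick 3: T3 covers 1 new districts (Market).
Greedy uses 3 transmitter sites.

3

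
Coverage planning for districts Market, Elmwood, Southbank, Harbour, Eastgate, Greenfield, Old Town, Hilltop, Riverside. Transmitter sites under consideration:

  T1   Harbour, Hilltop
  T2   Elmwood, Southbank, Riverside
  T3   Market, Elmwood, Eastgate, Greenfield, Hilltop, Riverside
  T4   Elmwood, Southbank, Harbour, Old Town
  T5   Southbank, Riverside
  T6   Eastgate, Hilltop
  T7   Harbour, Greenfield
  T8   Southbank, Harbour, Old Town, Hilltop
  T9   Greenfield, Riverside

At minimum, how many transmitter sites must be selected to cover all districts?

2

T3, T4 together cover {Market, Elmwood, Southbank, Harbour, Eastgate, Greenfield, Old Town, Hilltop, Riverside} — every district.
No single transmitter site contains all 9 districts, so 2 is optimal.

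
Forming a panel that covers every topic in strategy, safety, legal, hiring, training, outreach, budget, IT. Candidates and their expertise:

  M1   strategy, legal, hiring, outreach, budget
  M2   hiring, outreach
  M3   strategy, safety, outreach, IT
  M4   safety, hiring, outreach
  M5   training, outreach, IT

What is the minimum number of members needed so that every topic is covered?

3

M1, M3, M5 together cover {strategy, safety, legal, hiring, training, outreach, budget, IT} — every topic.
No 2 of the 5 members cover everything (all 10 pairs fall short), so 3 is minimum.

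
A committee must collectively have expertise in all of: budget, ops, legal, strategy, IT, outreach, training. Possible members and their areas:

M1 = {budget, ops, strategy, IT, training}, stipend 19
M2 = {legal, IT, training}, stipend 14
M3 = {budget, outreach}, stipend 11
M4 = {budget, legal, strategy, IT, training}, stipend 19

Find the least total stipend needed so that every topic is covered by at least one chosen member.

44

M1, M2, M3 cover every topic at stipend 19 + 14 + 11 = 44.
Any cover uses at least 3 members; among all covering selections none totals below 44.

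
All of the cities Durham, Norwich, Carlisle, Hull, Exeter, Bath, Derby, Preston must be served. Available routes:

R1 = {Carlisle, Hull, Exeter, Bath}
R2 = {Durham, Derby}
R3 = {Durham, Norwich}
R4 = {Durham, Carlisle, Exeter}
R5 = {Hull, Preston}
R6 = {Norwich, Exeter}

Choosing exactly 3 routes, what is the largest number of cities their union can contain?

Choosing R1, R2, R3 covers {Durham, Norwich, Carlisle, Hull, Exeter, Bath, Derby} — 7 cities.
No choice of 3 routes does better; here Preston is left uncovered.

7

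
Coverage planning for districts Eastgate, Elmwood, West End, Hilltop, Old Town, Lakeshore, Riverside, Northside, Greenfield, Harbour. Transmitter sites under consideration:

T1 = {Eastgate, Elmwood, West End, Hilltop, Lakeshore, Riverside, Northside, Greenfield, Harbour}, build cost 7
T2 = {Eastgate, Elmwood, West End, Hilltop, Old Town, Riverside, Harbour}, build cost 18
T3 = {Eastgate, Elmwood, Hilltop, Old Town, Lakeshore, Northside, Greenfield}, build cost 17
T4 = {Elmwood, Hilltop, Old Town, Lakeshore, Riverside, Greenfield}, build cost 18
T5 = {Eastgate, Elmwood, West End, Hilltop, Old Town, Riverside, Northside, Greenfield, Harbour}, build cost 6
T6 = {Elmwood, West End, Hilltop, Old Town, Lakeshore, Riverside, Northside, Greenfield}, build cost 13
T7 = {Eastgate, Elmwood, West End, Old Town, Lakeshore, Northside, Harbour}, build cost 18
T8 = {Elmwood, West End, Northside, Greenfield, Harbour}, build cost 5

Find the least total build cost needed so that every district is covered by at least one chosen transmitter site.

T1, T5 cover every district at build cost 7 + 6 = 13.
Any cover uses at least 2 transmitter sites; among all covering selections none totals below 13.

13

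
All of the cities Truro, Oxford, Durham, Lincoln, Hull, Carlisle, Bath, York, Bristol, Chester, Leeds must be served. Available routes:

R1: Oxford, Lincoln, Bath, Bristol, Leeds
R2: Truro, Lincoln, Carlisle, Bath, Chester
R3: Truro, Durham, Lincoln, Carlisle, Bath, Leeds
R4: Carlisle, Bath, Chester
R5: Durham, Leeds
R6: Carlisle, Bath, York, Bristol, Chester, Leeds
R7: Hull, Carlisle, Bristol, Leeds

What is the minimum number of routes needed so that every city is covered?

R1, R3, R6, R7 together cover {Truro, Oxford, Durham, Lincoln, Hull, Carlisle, Bath, York, Bristol, Chester, Leeds} — every city.
No 3 of the 7 routes cover everything (all 35 triples fall short), so 4 is minimum.

4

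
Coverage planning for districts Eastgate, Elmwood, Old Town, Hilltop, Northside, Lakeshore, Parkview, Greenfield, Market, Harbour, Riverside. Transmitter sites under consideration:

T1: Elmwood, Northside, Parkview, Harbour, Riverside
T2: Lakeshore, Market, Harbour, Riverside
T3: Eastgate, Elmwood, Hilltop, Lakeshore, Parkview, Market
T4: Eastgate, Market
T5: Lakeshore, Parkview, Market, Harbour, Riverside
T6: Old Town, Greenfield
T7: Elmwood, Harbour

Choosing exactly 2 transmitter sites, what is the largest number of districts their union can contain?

9

Choosing T1, T3 covers {Eastgate, Elmwood, Hilltop, Northside, Lakeshore, Parkview, Market, Harbour, Riverside} — 9 districts.
No choice of 2 transmitter sites does better; here Old Town, Greenfield are left uncovered.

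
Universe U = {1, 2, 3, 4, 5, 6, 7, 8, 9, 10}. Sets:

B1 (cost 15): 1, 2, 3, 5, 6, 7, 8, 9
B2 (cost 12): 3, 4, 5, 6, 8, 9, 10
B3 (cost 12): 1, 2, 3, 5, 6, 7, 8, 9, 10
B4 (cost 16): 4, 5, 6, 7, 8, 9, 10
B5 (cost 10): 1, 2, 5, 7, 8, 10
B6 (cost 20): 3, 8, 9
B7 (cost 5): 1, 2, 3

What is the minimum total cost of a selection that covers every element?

21

B4, B7 cover every element at cost 16 + 5 = 21.
Any cover uses at least 2 sets; among all covering selections none totals below 21.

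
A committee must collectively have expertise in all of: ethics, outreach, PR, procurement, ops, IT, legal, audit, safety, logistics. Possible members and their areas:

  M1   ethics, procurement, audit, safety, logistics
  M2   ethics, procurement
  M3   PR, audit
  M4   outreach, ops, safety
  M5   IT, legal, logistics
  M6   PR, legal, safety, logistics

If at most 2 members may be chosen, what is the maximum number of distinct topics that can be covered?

Choosing M1, M4 covers {ethics, outreach, procurement, ops, audit, safety, logistics} — 7 topics.
No choice of 2 members does better; here PR, IT, legal are left uncovered.

7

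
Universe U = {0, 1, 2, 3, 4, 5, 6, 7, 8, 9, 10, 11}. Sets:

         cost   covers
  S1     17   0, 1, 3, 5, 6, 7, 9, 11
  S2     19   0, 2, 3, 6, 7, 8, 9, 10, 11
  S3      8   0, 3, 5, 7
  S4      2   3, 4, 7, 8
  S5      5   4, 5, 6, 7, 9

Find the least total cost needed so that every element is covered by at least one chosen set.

S1, S2, S4 cover every element at cost 17 + 19 + 2 = 38.
Any cover uses at least 3 sets; among all covering selections none totals below 38.
Greedy by coverage-per-cost would pick S4, S5, S2, S1 for 43 — worse than the optimum 38.

38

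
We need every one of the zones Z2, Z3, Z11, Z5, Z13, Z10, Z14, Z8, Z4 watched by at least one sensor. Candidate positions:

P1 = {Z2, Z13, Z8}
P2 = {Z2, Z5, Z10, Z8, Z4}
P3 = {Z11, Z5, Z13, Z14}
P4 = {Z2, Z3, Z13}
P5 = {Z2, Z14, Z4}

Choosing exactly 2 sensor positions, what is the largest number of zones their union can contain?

Choosing P2, P3 covers {Z2, Z11, Z5, Z13, Z10, Z14, Z8, Z4} — 8 zones.
No choice of 2 sensor positions does better; here Z3 is left uncovered.

8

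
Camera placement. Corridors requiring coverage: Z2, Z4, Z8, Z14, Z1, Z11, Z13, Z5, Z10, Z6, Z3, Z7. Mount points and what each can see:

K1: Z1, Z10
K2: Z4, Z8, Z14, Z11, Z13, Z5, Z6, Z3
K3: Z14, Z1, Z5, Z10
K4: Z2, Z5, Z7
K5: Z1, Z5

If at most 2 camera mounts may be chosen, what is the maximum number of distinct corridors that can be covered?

Choosing K1, K2 covers {Z4, Z8, Z14, Z1, Z11, Z13, Z5, Z10, Z6, Z3} — 10 corridors.
No choice of 2 camera mounts does better; here Z2, Z7 are left uncovered.

10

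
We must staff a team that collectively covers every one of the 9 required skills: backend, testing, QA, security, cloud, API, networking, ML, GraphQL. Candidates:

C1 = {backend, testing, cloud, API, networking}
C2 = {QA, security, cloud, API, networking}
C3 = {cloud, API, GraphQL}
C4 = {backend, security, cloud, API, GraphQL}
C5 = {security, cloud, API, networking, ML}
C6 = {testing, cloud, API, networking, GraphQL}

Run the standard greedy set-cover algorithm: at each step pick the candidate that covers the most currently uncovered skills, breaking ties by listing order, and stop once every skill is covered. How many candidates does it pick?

Pick 1: C1 covers 5 new skills (backend, testing, cloud, API, networking).
Pick 2: C2 covers 2 new skills (QA, security).
Pick 3: C3 covers 1 new skills (GraphQL).
Pick 4: C5 covers 1 new skills (ML).
Greedy uses 4 candidates.

4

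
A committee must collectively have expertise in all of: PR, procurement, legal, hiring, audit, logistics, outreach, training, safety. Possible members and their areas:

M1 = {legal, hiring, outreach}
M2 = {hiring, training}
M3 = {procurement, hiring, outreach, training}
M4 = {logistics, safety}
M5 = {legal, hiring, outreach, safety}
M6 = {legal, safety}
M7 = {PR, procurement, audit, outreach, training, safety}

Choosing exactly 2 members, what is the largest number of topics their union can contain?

Choosing M1, M7 covers {PR, procurement, legal, hiring, audit, outreach, training, safety} — 8 topics.
No choice of 2 members does better; here logistics is left uncovered.

8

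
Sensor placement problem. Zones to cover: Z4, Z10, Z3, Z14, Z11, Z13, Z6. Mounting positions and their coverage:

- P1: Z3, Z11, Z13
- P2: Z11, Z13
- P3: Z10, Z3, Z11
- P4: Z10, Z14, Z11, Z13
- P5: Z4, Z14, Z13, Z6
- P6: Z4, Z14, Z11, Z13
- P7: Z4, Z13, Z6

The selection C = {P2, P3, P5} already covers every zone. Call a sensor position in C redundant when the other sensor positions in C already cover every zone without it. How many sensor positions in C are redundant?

1

Drop P2: the rest still cover every zone — redundant.
Drop P3: Z10, Z3 uncovered — not redundant.
Drop P5: Z4, Z14, Z6 uncovered — not redundant.
1 redundant: P2.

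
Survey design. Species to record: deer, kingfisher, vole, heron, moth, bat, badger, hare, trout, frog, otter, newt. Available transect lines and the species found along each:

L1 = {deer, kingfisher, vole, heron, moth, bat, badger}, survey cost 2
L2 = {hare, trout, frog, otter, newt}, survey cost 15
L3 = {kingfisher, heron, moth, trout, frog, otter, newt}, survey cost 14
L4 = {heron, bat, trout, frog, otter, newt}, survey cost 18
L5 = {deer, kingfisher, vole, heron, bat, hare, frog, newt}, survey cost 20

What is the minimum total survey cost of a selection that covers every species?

17

L1, L2 cover every species at survey cost 2 + 15 = 17.
Any cover uses at least 2 transects; among all covering selections none totals below 17.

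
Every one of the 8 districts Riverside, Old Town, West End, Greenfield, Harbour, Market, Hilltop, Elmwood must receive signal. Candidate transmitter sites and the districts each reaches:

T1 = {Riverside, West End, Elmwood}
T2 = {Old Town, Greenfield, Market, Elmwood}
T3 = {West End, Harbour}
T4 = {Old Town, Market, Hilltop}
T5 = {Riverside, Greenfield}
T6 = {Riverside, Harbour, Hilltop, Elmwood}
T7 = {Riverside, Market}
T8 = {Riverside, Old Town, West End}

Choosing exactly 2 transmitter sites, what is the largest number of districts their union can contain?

Choosing T2, T6 covers {Riverside, Old Town, Greenfield, Harbour, Market, Hilltop, Elmwood} — 7 districts.
No choice of 2 transmitter sites does better; here West End is left uncovered.

7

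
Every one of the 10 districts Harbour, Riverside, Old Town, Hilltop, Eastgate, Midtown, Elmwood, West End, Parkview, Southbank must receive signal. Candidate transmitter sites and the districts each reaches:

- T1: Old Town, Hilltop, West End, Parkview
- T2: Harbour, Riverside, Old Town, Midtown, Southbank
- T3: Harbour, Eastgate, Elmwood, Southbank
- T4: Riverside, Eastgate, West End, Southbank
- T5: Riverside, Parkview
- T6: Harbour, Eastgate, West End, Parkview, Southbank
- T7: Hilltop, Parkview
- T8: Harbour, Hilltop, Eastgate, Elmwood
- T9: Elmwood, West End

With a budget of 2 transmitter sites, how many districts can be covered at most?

8

Choosing T1, T2 covers {Harbour, Riverside, Old Town, Hilltop, Midtown, West End, Parkview, Southbank} — 8 districts.
No choice of 2 transmitter sites does better; here Eastgate, Elmwood are left uncovered.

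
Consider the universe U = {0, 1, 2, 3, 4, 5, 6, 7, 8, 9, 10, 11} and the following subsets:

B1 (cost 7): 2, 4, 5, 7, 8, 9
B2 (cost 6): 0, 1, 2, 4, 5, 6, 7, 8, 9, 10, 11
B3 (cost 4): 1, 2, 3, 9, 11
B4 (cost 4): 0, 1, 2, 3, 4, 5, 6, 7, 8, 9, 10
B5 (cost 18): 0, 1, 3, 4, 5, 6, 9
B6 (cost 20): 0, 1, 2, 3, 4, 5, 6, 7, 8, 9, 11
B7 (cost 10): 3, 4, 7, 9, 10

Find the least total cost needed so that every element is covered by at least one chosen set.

8

B3, B4 cover every element at cost 4 + 4 = 8.
Any cover uses at least 2 sets; among all covering selections none totals below 8.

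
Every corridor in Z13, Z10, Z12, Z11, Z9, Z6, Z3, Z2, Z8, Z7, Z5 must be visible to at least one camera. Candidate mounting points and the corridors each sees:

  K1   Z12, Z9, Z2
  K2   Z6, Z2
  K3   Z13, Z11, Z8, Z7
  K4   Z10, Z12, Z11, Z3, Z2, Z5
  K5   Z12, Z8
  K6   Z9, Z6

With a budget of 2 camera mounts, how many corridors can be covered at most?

Choosing K3, K4 covers {Z13, Z10, Z12, Z11, Z3, Z2, Z8, Z7, Z5} — 9 corridors.
No choice of 2 camera mounts does better; here Z9, Z6 are left uncovered.

9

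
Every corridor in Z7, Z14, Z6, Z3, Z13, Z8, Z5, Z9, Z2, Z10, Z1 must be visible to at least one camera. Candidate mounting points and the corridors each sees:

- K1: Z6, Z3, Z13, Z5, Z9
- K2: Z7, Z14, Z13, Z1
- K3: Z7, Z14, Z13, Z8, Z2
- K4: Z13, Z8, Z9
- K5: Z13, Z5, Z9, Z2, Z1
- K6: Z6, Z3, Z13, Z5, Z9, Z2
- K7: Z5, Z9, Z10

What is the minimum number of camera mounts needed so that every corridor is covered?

4

K1, K2, K3, K7 together cover {Z7, Z14, Z6, Z3, Z13, Z8, Z5, Z9, Z2, Z10, Z1} — every corridor.
No 3 of the 7 camera mounts cover everything (all 35 triples fall short), so 4 is minimum.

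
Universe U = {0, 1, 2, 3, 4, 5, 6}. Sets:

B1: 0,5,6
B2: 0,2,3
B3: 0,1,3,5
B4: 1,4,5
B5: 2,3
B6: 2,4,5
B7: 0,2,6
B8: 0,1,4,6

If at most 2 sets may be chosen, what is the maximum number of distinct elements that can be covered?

Choosing B2, B4 covers {0, 1, 2, 3, 4, 5} — 6 elements.
No choice of 2 sets does better; here 6 is left uncovered.

6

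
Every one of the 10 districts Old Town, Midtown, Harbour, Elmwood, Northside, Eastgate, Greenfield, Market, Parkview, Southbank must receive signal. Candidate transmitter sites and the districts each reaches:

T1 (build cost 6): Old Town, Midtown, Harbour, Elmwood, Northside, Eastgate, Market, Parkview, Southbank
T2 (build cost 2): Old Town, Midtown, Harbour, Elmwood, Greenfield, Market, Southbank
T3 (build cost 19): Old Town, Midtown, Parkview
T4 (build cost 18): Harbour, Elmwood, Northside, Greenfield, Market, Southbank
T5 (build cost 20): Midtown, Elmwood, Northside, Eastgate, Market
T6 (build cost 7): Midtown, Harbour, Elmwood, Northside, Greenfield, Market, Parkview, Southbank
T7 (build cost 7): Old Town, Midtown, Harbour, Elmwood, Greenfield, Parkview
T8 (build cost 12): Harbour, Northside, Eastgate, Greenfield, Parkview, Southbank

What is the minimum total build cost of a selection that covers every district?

T1, T2 cover every district at build cost 6 + 2 = 8.
Any cover uses at least 2 transmitter sites; among all covering selections none totals below 8.

8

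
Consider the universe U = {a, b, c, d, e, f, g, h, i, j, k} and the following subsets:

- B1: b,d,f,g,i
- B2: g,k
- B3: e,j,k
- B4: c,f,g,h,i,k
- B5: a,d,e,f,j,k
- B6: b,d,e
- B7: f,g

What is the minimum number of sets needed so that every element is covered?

3

B1, B4, B5 together cover {a, b, c, d, e, f, g, h, i, j, k} — every element.
No 2 of the 7 sets cover everything (all 21 pairs fall short), so 3 is minimum.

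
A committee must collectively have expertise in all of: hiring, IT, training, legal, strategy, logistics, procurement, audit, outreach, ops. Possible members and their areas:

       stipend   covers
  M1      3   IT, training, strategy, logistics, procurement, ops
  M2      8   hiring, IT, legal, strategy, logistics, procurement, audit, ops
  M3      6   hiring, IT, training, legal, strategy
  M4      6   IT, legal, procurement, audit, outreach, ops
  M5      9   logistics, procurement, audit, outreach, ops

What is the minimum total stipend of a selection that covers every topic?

15

M3, M5 cover every topic at stipend 6 + 9 = 15.
Any cover uses at least 2 members; among all covering selections none totals below 15.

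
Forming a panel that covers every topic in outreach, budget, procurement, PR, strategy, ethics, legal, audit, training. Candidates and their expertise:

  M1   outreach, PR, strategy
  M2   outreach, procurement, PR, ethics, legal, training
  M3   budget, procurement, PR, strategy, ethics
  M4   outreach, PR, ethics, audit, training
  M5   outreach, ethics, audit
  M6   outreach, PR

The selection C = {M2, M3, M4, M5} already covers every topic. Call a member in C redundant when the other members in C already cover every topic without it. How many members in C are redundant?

2

Drop M2: legal uncovered — not redundant.
Drop M3: budget, strategy uncovered — not redundant.
Drop M4: the rest still cover every topic — redundant.
Drop M5: the rest still cover every topic — redundant.
2 redundant: M4, M5.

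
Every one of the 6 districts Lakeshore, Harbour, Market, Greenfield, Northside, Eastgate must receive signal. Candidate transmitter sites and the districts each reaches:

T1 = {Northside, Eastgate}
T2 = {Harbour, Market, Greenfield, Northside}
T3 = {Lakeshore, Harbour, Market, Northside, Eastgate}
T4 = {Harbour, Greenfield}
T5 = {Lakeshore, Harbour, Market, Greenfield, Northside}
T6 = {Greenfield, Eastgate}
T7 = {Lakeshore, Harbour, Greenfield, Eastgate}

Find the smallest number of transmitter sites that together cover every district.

T1, T5 together cover {Lakeshore, Harbour, Market, Greenfield, Northside, Eastgate} — every district.
No single transmitter site contains all 6 districts, so 2 is optimal.

2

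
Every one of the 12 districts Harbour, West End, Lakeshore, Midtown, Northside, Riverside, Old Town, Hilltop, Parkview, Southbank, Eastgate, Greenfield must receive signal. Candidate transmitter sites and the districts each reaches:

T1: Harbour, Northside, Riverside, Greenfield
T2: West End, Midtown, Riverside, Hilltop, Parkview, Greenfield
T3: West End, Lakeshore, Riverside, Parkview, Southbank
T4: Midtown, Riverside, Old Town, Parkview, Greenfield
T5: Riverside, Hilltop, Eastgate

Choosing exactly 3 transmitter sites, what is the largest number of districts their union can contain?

Choosing T1, T2, T3 covers {Harbour, West End, Lakeshore, Midtown, Northside, Riverside, Hilltop, Parkview, Southbank, Greenfield} — 10 districts.
No choice of 3 transmitter sites does better; here Old Town, Eastgate are left uncovered.

10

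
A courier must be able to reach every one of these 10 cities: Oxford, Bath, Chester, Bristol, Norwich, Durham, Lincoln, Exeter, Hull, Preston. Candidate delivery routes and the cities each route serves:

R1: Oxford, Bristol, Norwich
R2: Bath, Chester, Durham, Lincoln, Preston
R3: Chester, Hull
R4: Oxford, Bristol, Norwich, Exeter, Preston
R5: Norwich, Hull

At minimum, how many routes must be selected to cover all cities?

R2, R3, R4 together cover {Oxford, Bath, Chester, Bristol, Norwich, Durham, Lincoln, Exeter, Hull, Preston} — every city.
No 2 of the 5 routes cover everything (all 10 pairs fall short), so 3 is minimum.

3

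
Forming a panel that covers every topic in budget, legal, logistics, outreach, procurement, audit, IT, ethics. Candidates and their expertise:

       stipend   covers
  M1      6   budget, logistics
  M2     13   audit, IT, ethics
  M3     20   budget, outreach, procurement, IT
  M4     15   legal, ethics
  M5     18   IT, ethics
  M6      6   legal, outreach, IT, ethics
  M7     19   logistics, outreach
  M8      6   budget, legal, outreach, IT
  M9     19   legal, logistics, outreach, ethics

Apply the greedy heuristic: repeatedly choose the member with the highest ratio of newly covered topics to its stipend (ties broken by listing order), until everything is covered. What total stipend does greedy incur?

Pick 1: M6 adds 4 new (legal, outreach, IT, ethics) at stipend 6 (ratio 4/6).
Pick 2: M1 adds 2 new (budget, logistics) at stipend 6 (ratio 2/6).
Pick 3: M2 adds 1 new (audit) at stipend 13 (ratio 1/13).
Pick 4: M3 adds 1 new (procurement) at stipend 20 (ratio 1/20).
Greedy total stipend: 6 + 6 + 13 + 20 = 45.

45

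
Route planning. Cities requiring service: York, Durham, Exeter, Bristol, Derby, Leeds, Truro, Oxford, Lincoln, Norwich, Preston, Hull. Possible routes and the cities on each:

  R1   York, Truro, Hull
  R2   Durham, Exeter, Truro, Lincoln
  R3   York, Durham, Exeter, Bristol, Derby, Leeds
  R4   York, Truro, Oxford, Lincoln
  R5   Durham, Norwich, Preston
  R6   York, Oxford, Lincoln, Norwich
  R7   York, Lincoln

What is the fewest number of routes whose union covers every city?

R1, R3, R4, R5 together cover {York, Durham, Exeter, Bristol, Derby, Leeds, Truro, Oxford, Lincoln, Norwich, Preston, Hull} — every city.
No 3 of the 7 routes cover everything (all 35 triples fall short), so 4 is minimum.

4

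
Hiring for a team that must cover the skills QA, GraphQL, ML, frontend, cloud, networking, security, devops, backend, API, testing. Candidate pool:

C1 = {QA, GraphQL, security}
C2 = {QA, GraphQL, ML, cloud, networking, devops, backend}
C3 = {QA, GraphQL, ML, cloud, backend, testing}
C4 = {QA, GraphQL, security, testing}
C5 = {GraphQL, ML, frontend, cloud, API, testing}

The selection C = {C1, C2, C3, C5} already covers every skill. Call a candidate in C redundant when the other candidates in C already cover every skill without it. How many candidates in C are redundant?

Drop C1: security uncovered — not redundant.
Drop C2: networking, devops uncovered — not redundant.
Drop C3: the rest still cover every skill — redundant.
Drop C5: frontend, API uncovered — not redundant.
1 redundant: C3.

1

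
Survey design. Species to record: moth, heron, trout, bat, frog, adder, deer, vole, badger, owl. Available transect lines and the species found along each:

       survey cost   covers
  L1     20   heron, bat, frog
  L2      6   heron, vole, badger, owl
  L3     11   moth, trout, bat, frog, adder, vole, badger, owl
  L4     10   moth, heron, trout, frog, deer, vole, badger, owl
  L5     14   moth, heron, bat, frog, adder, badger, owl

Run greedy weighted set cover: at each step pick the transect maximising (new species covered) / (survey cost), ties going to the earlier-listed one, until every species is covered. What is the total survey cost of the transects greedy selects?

Pick 1: L4 adds 8 new (moth, heron, trout, frog, deer, vole, badger, owl) at survey cost 10 (ratio 8/10).
Pick 2: L3 adds 2 new (bat, adder) at survey cost 11 (ratio 2/11).
Greedy total survey cost: 10 + 11 = 21.

21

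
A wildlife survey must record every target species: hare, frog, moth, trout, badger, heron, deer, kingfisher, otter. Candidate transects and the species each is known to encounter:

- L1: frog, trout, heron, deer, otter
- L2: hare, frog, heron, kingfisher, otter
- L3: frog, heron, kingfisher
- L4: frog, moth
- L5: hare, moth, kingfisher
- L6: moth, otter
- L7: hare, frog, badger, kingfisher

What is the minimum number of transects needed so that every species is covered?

L1, L4, L7 together cover {hare, frog, moth, trout, badger, heron, deer, kingfisher, otter} — every species.
No 2 of the 7 transects cover everything (all 21 pairs fall short), so 3 is minimum.

3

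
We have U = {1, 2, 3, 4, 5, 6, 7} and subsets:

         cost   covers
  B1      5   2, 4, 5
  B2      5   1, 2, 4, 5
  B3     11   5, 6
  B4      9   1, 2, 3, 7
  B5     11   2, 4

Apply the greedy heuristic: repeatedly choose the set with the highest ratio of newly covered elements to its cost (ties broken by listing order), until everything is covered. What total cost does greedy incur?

Pick 1: B2 adds 4 new (1, 2, 4, 5) at cost 5 (ratio 4/5).
Pick 2: B4 adds 2 new (3, 7) at cost 9 (ratio 2/9).
Pick 3: B3 adds 1 new (6) at cost 11 (ratio 1/11).
Greedy total cost: 5 + 9 + 11 = 25.

25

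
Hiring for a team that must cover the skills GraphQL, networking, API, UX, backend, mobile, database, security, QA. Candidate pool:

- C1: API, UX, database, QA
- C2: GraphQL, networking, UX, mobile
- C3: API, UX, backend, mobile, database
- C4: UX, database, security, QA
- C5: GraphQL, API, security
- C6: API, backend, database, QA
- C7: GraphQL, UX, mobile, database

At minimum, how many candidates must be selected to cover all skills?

3

C2, C3, C4 together cover {GraphQL, networking, API, UX, backend, mobile, database, security, QA} — every skill.
No 2 of the 7 candidates cover everything (all 21 pairs fall short), so 3 is minimum.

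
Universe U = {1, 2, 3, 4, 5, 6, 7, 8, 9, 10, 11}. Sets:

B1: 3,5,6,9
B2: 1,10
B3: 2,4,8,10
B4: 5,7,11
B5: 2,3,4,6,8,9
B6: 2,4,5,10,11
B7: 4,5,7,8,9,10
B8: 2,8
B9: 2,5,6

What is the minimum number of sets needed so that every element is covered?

3

B2, B4, B5 together cover {1, 2, 3, 4, 5, 6, 7, 8, 9, 10, 11} — every element.
No 2 of the 9 sets cover everything (all 36 pairs fall short), so 3 is minimum.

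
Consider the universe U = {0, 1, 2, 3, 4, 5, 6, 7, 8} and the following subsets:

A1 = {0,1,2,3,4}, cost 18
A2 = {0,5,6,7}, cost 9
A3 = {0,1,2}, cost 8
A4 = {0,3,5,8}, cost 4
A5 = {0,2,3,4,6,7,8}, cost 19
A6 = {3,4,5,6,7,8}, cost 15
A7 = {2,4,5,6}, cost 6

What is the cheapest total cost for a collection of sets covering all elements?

A3, A6 cover every element at cost 8 + 15 = 23.
Any cover uses at least 2 sets; among all covering selections none totals below 23.
Greedy by coverage-per-cost would pick A4, A7, A3, A2 for 27 — worse than the optimum 23.

23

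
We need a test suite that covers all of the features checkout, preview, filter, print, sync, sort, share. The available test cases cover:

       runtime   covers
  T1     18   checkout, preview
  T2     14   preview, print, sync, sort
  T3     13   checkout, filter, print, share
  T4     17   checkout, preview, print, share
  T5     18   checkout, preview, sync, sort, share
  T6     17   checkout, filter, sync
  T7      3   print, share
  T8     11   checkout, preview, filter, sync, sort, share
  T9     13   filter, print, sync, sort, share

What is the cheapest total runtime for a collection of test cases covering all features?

T7, T8 cover every feature at runtime 3 + 11 = 14.
Any cover uses at least 2 test cases; among all covering selections none totals below 14.

14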